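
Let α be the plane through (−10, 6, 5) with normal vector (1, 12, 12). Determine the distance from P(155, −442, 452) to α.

9

The plane has equation n·(r − (−10, 6, 5)) = 0, i.e. n·r = 122.
n = (1, 12, 12); n·P − 122 = 153; |n| = 17; distance = 153/17 = 9.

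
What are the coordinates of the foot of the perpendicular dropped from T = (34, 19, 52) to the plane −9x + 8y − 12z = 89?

(7, 43, 16)

n = (−9, 8, −12), |n|² = 289, and n·T − 89 = -867.
t = -867/289 = -3, so the foot is T − t·n = (34, 19, 52) − (-3)·(−9, 8, −12) = (7, 43, 16).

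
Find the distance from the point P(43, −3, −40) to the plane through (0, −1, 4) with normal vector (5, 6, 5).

The plane has equation n·(r − (0, −1, 4)) = 0, i.e. n·r = 14.
n = (5, 6, 5); n·P − 14 = -17; |n| = √86; distance = 17/√86 = 17√86/86.

17√86/86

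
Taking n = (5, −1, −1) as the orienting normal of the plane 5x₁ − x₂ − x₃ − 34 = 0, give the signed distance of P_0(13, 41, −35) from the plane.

n·P_0 − 34 = 25.
|n| = 3√3, so the signed distance is 25√3/9.

25√3/9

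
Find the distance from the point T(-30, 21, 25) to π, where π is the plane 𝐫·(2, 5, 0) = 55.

Normal vector n = (2, 5, 0), and n·(-30, 21, 25) - 55 = -10.
|n| = √(4 + 25 + 0) = √29, so the distance is |-10|/√29 = 10/√29.

10/√29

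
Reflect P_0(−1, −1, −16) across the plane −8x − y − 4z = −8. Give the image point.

With n = (−8, −1, −4), the signed offset is (n·P_0 − (-8))/|n|² = 81/81 = 1.
P_0' = P_0 − 2t·n = (−1, −1, −16) − 2·(−8, −1, −4) = (15, 1, −8).

(15, 1, -8)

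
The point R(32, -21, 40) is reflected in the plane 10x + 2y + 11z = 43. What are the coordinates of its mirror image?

With n = (10, 2, 11), the signed offset is (n·R − 43)/|n|² = 675/225 = 3.
R' = R − 2t·n = (32, -21, 40) − 6·(10, 2, 11) = (-28, -33, -26).

(-28, -33, -26)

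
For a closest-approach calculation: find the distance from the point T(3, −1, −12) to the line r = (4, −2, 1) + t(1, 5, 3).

2√34

Direction vector d = (1, 5, 3).
AP = (−1, 1, −13), and AP × d = (68, −10, −6).
|AP × d|² = 4760 and |d|² = 35, so the distance is √(4760/35) = √136 = 2√34.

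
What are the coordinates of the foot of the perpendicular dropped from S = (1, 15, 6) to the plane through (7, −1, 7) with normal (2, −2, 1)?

(11, 5, 11)

n = (2, −2, 1), |n|² = 9, and n·S − 23 = -45.
t = -45/9 = -5, so the foot is S − t·n = (1, 15, 6) − (-5)·(2, −2, 1) = (11, 5, 11).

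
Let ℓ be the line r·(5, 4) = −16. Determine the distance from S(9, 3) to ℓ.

73√41/41

d = |5·9 + 4·3 − (-16)| / √(25 + 16) = |73|/√41 = 73√41/41.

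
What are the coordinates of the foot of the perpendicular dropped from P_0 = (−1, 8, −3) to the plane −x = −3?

n = (−1, 0, 0), |n|² = 1, and n·P_0 − (-3) = 4.
t = 4/1 = 4, so the foot is P_0 − t·n = (−1, 8, −3) − 4·(−1, 0, 0) = (3, 8, −3).

(3, 8, -3)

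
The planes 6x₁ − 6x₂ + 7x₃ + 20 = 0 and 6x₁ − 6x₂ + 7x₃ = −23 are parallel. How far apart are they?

3/11

With common normal n = (6, −6, 7) (|n| = 11), the distance is |(-20) − (-23)|/|n| = 3/11.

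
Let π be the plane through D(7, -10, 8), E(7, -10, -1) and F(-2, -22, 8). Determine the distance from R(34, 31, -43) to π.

DE = (0, 0, -9) and DF = (-9, -12, 0), so a normal is n = DE × DF = (-108, 81, 0).
n = (-108, 81, 0); n·P − (-1566) = 405; |n| = 135; distance = 405/135 = 3.

3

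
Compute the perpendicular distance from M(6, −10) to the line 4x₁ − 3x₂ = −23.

77/5

The normal to the line is n = (4, −3) with |n| = 5.
|n·M − (-23)| = |54 − (-23)| = 77, so the distance is 77/5.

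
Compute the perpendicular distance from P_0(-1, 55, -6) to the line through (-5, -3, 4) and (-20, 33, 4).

2√194

A direction vector is d = (-15, 36, 0).
AP = (4, 58, -10); AP·d = 2028, |AP|² = 3480, |d|² = 1521.
distance² = |AP|² − (AP·d)²/|d|² = 3480 − 4112784/1521 = 776, so the distance is 2√194.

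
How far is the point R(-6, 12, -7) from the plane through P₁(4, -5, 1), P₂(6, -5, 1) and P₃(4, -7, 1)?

8

P₁P₂ = (2, 0, 0) and P₁P₃ = (0, -2, 0), so a normal is n = P₁P₂ × P₁P₃ = (0, 0, -4).
Then n·(-6, 12, -7) - (-4) = 32.
|n| = √(0 + 0 + 16) = 4, so the distance is |32|/4 = 8.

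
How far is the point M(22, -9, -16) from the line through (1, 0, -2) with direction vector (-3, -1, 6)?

4√19

Direction vector d = (-3, -1, 6).
AP = (21, -9, -14), and AP × d = (-68, -84, -48).
|AP × d|² = 13984 and |d|² = 46, so the distance is √(13984/46) = √304 = 4√19.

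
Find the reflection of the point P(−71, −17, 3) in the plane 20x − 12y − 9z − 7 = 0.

n = (20, −12, −9), |n|² = 625, n·P − 7 = -1250, so t = -1250/625 = -2.
Foot F = P − (-2)·n = (−31, −41, −15); the reflection is 2F − P = (9, −65, −33).

(9, -65, -33)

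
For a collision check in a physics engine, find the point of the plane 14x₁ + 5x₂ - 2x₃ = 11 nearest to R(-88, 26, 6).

n = (14, 5, -2), |n|² = 225, and n·R − 11 = -1125.
t = -1125/225 = -5, so the foot is R − t·n = (-88, 26, 6) − (-5)·(14, 5, -2) = (-18, 51, -4).

(-18, 51, -4)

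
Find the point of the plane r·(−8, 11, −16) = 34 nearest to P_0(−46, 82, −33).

The perpendicular from P_0 has direction n = (−8, 11, −16): r = (−46, 82, −33) + t(−8, 11, −16).
Substitute into the plane: n·(P_0 + tn) = 34 gives 1798 + 441t = 34, so t = -4.
Foot = (−46, 82, −33) + (-4)·(−8, 11, −16) = (−14, 38, 31).

(-14, 38, 31)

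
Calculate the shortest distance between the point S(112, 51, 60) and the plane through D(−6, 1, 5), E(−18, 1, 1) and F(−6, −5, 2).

8

DE = (−12, 0, −4) and DF = (0, −6, −3), so a normal is n = DE × DF = (−24, −36, 72).
Then n·(112, 51, 60) − 468 = −672.
|n| = √(576 + 1296 + 5184) = 84, so the distance is |-672|/84 = 8.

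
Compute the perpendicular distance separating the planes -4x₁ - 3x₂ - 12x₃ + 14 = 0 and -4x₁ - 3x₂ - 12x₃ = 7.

Both planes have normal n = (-4, -3, -12), |n| = 13. Any point on the first plane is at distance |7 − (-14)|/|n| = 21/13 from the second.

21/13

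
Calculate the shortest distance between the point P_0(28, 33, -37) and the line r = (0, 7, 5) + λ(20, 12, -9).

2√181

Direction vector d = (20, 12, -9).
AP = (28, 26, -42); AP·d = 1250, |AP|² = 3224, |d|² = 625.
distance² = |AP|² − (AP·d)²/|d|² = 3224 − 1562500/625 = 724, so the distance is 2√181.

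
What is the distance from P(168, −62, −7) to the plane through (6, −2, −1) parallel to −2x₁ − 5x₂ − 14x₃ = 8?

4

Parallel planes share the normal n = (−2, −5, −14); since (6, −2, −1) lies on the plane, its equation is −2x₁ − 5x₂ − 14x₃ = 12.
n = (−2, −5, −14); n·P − 12 = 60; |n| = 15; distance = 60/15 = 4.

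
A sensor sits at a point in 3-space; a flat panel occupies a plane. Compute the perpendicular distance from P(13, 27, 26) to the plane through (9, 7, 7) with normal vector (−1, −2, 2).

2

The plane has equation n·(r − (9, 7, 7)) = 0, i.e. n·r = -9.
d = |(-1)·13 + (-2)·27 + 2·26 − (-9)| / √(1 + 4 + 4) = |-6| / 3 = 2.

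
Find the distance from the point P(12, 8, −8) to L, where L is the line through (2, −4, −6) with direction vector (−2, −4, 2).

Direction vector d = (−2, −4, 2).
AP = (10, 12, −2); AP·d = -72, |AP|² = 248, |d|² = 24.
distance² = |AP|² − (AP·d)²/|d|² = 248 − 5184/24 = 32, so the distance is 4√2.

4√2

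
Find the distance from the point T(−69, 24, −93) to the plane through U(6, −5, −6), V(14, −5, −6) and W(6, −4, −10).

UV = (8, 0, 0) and UW = (0, 1, −4), so a normal is n = UV × UW = (0, 32, 8).
Then n·(−69, 24, −93) − (−208) = 232.
|n| = √(0 + 1024 + 64) = 8√17, so the distance is |232|/(8√17) = 29√17/17.

29/√17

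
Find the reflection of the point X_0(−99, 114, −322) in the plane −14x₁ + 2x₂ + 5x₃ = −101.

With n = (−14, 2, 5), the signed offset is (n·X_0 − (-101))/|n|² = 105/225 = 7/15.
X_0' = X_0 − 2t·n = (−99, 114, −322) − (14/15)·(−14, 2, 5) = (−1289/15, 1682/15, −980/3).

(-1289/15, 1682/15, -980/3)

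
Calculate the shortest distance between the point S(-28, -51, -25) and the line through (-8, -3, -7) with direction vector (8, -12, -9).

12√13

Direction vector d = (8, -12, -9).
AP = (-20, -48, -18); AP·d = 578, |AP|² = 3028, |d|² = 289.
distance² = |AP|² − (AP·d)²/|d|² = 3028 − 334084/289 = 1872, so the distance is 12√13.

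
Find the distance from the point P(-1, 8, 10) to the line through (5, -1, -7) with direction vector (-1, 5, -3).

Direction vector d = (-1, 5, -3).
AP = (-6, 9, 17), and AP × d = (-112, -35, -21).
|AP × d|² = 14210 and |d|² = 35, so the distance is √(14210/35) = √406.

√406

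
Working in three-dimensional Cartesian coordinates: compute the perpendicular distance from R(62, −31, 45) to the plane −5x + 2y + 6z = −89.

Normal vector n = (−5, 2, 6), and n·(62, −31, 45) − (−89) = −13.
|n| = √(25 + 4 + 36) = √65, so the distance is |-13|/√65 = 13/√65.

√65/5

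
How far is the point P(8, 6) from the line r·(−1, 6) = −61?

89√37/37

d = |(-1)·8 + 6·6 − (-61)| / √(1 + 36) = |89|/√37 = 89/√37.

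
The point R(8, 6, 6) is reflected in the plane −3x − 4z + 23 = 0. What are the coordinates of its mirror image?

n = (−3, 0, −4), |n|² = 25, n·R − (-23) = -25, so t = -25/25 = -1.
Foot F = R − (-1)·n = (5, 6, 2); the reflection is 2F − R = (2, 6, −2).

(2, 6, -2)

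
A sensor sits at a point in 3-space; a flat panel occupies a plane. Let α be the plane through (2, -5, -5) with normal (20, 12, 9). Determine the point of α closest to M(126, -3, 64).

(26, -63, 19)

n = (20, 12, 9), |n|² = 625, and n·M − (-65) = 3125.
t = 3125/625 = 5, so the foot is M − t·n = (126, -3, 64) − 5·(20, 12, 9) = (26, -63, 19).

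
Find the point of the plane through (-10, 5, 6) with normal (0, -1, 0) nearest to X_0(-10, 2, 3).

n = (0, -1, 0), |n|² = 1, and n·X_0 − (-5) = 3.
t = 3/1 = 3, so the foot is X_0 − t·n = (-10, 2, 3) − 3·(0, -1, 0) = (-10, 5, 3).

(-10, 5, 3)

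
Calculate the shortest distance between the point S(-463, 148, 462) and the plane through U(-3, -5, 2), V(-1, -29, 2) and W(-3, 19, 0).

9

UV = (2, -24, 0) and UW = (0, 24, -2), so a normal is n = UV × UW = (48, 4, 48).
d = |48·(-463) + 4·148 + 48·462 − (-68)| / √(2304 + 16 + 2304) = |612| / 68 = 9.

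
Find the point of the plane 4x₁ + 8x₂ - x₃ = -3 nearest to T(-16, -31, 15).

(0, 1, 11)

The perpendicular from T has direction n = (4, 8, -1): r = (-16, -31, 15) + t(4, 8, -1).
Substitute into the plane: n·(T + tn) = -3 gives -327 + 81t = -3, so t = 4.
Foot = (-16, -31, 15) + 4·(4, 8, -1) = (0, 1, 11).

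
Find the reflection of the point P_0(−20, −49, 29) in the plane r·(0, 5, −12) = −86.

(-20, -19, -43)

n = (0, 5, −12), |n|² = 169, n·P_0 − (-86) = -507, so t = -507/169 = -3.
Foot F = P_0 − (-3)·n = (−20, −34, −7); the reflection is 2F − P_0 = (−20, −19, −43).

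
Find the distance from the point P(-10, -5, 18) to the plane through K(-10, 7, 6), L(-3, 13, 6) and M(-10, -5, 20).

KL = (7, 6, 0) and KM = (0, -12, 14), so a normal is n = KL × KM = (84, -98, -84).
d = |84·(-10) + (-98)·(-5) + (-84)·18 − (-2030)| / √(7056 + 9604 + 7056) = |168| / 154 = 12/11.

12/11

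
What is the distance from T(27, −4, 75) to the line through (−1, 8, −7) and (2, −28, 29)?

A direction vector is d = (3, −36, 36).
AP = (28, −12, 82), and AP × d = (2520, −762, −972).
|AP × d|² = 7875828 and |d|² = 2601, so the distance is √(7875828/2601) = √3028 = 2√757.

2√757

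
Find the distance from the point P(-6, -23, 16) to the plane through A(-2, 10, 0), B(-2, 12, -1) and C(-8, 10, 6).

AB = (0, 2, -1) and AC = (-6, 0, 6), so a normal is n = AB × AC = (12, 6, 12).
Then n·(-6, -23, 16) - 36 = -54.
|n| = √(144 + 36 + 144) = 18, so the distance is |-54|/18 = 3.

3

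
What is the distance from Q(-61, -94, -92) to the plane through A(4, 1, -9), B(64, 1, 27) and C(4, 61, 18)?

1

AB = (60, 0, 36) and AC = (0, 60, 27), so a normal is n = AB × AC = (-2160, -1620, 3600).
Then n·(-61, -94, -92) - (-42660) = -4500.
|n| = √(4665600 + 2624400 + 12960000) = 4500, so the distance is |-4500|/4500 = 1.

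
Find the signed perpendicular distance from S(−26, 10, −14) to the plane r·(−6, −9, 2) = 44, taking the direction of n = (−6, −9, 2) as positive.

-6/11

n·S − 44 = -6.
|n| = 11, so the signed distance is -6/11.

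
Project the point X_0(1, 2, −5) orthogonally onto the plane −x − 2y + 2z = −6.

The perpendicular from X_0 has direction n = (−1, −2, 2): r = (1, 2, −5) + λ(−1, −2, 2).
Substitute into the plane: n·(X_0 + λn) = -6 gives -15 + 9λ = -6, so λ = 1.
Foot = (1, 2, −5) + 1·(−1, −2, 2) = (0, 0, −3).

(0, 0, -3)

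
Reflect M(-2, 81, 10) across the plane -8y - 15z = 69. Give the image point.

With n = (0, -8, -15), the signed offset is (n·M − 69)/|n|² = -867/289 = -3.
M' = M − 2t·n = (-2, 81, 10) − (-6)·(0, -8, -15) = (-2, 33, -80).

(-2, 33, -80)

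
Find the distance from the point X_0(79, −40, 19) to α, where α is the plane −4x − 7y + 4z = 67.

Normal vector n = (−4, −7, 4), and n·(79, −40, 19) − 67 = −27.
|n| = √(16 + 49 + 16) = 9, so the distance is |-27|/9 = 3.

3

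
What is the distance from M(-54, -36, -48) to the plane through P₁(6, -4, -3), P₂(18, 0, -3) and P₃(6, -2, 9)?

P₁P₂ = (12, 4, 0) and P₁P₃ = (0, 2, 12), so a normal is n = P₁P₂ × P₁P₃ = (48, -144, 24).
Then n·(-54, -36, -48) - 792 = 648.
|n| = √(2304 + 20736 + 576) = 24√41, so the distance is |648|/(24√41) = 27√41/41.

27/√41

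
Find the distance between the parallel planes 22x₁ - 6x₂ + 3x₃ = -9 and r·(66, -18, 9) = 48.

25/23

Divide the second equation by 3 to match normals: 22x₁ - 6x₂ + 3x₃ = 16.
With common normal n = (22, -6, 3) (|n| = 23), the distance is |(-9) − 16|/|n| = 25/23.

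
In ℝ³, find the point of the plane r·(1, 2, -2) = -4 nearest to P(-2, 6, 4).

n = (1, 2, -2), |n|² = 9, and n·P − (-4) = 6.
t = 6/9 = 2/3, so the foot is P − t·n = (-2, 6, 4) − (2/3)·(1, 2, -2) = (-8/3, 14/3, 16/3).

(-8/3, 14/3, 16/3)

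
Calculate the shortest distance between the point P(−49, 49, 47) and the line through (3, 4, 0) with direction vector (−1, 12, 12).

Direction vector d = (−1, 12, 12).
AP = (−52, 45, 47), and AP × d = (−24, 577, −579).
|AP × d|² = 668746 and |d|² = 289, so the distance is √(668746/289) = √2314.

√2314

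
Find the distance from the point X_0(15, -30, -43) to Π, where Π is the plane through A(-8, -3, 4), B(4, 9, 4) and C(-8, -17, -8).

29/11

AB = (12, 12, 0) and AC = (0, -14, -12), so a normal is n = AB × AC = (-144, 144, -168).
n = (-144, 144, -168); n·P − 48 = 696; |n| = 264; distance = 696/264 = 29/11.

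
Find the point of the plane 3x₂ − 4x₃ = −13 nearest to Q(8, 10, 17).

n = (0, 3, −4), |n|² = 25, and n·Q − (-13) = -25.
t = -25/25 = -1, so the foot is Q − t·n = (8, 10, 17) − (-1)·(0, 3, −4) = (8, 13, 13).

(8, 13, 13)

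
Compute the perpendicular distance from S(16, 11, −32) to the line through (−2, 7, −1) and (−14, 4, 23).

A direction vector is d = (−12, −3, 24).
AP = (18, 4, −31); AP·d = -972, |AP|² = 1301, |d|² = 729.
distance² = |AP|² − (AP·d)²/|d|² = 1301 − 944784/729 = 5, so the distance is √5.

√5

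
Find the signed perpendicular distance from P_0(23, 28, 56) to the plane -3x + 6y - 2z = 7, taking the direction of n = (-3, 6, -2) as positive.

-20/7

n·P_0 − 7 = -20.
|n| = 7, so the signed distance is -20/7.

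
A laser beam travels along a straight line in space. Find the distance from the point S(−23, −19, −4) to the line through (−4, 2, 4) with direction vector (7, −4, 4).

√785

Direction vector d = (7, −4, 4).
AP = (−19, −21, −8), and AP × d = (−116, 20, 223).
|AP × d|² = 63585 and |d|² = 81, so the distance is √(63585/81) = √785.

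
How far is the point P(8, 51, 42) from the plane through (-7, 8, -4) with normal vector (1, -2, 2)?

7

The plane has equation n·(r − (-7, 8, -4)) = 0, i.e. n·r = -31.
Then n·(8, 51, 42) - (-31) = 21.
|n| = √(1 + 4 + 4) = 3, so the distance is |21|/3 = 7.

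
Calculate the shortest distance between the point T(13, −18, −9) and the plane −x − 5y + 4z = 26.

Normal vector n = (−1, −5, 4), and n·(13, −18, −9) − 26 = 15.
|n| = √(1 + 25 + 16) = √42, so the distance is |15|/√42 = 5√42/14.

5√42/14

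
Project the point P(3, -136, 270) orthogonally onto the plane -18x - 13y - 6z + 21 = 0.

The perpendicular from P has direction n = (-18, -13, -6): r = (3, -136, 270) + λ(-18, -13, -6).
Substitute into the plane: n·(P + λn) = -21 gives 94 + 529λ = -21, so λ = -5/23.
Foot = (3, -136, 270) + (-5/23)·(-18, -13, -6) = (159/23, -3063/23, 6240/23).

(159/23, -3063/23, 6240/23)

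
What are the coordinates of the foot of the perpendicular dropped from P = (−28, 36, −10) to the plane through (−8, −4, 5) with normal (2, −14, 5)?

The perpendicular from P has direction n = (2, −14, 5): r = (−28, 36, −10) + t(2, −14, 5).
Substitute into the plane: n·(P + tn) = 65 gives -610 + 225t = 65, so t = 3.
Foot = (−28, 36, −10) + 3·(2, −14, 5) = (−22, −6, 5).

(-22, -6, 5)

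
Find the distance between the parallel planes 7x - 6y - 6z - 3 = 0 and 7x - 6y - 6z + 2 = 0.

5/11

With common normal n = (7, -6, -6) (|n| = 11), the distance is |3 − (-2)|/|n| = 5/11.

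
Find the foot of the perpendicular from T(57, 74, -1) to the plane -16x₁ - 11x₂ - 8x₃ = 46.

(-7, 30, -33)

The perpendicular from T has direction n = (-16, -11, -8): r = (57, 74, -1) + t(-16, -11, -8).
Substitute into the plane: n·(T + tn) = 46 gives -1718 + 441t = 46, so t = 4.
Foot = (57, 74, -1) + 4·(-16, -11, -8) = (-7, 30, -33).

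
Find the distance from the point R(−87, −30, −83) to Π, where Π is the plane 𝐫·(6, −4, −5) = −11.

24/√77

Normal vector n = (6, −4, −5), and n·(−87, −30, −83) − (−11) = 24.
|n| = √(36 + 16 + 25) = √77, so the distance is |24|/√77 = 24√77/77.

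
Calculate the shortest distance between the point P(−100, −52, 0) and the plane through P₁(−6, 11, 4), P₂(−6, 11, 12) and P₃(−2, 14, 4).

P₁P₂ = (0, 0, 8) and P₁P₃ = (4, 3, 0), so a normal is n = P₁P₂ × P₁P₃ = (−24, 32, 0).
Then n·(−100, −52, 0) − 496 = 240.
|n| = √(576 + 1024 + 0) = 40, so the distance is |240|/40 = 6.

6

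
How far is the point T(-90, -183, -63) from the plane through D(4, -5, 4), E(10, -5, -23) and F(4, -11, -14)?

DE = (6, 0, -27) and DF = (0, -6, -18), so a normal is n = DE × DF = (-162, 108, -36).
n = (-162, 108, -36); n·P − (-1332) = -1584; |n| = 198; distance = 1584/198 = 8.

8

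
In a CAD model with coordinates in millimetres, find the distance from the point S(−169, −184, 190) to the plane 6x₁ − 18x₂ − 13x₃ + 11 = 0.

7

Normal vector n = (6, −18, −13), and n·(−169, −184, 190) − (−11) = −161.
|n| = √(36 + 324 + 169) = 23, so the distance is |-161|/23 = 7.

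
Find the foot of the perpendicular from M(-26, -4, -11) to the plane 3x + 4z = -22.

The perpendicular from M has direction n = (3, 0, 4): r = (-26, -4, -11) + μ(3, 0, 4).
Substitute into the plane: n·(M + μn) = -22 gives -122 + 25μ = -22, so μ = 4.
Foot = (-26, -4, -11) + 4·(3, 0, 4) = (-14, -4, 5).

(-14, -4, 5)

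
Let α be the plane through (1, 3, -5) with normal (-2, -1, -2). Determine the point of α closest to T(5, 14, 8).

The perpendicular from T has direction n = (-2, -1, -2): r = (5, 14, 8) + λ(-2, -1, -2).
Substitute into the plane: n·(T + λn) = 5 gives -40 + 9λ = 5, so λ = 5.
Foot = (5, 14, 8) + 5·(-2, -1, -2) = (-5, 9, -2).

(-5, 9, -2)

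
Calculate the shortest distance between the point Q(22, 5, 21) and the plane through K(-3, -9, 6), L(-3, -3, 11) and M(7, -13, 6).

6√65/13

KL = (0, 6, 5) and KM = (10, -4, 0), so a normal is n = KL × KM = (20, 50, -60).
d = |20·22 + 50·5 + (-60)·21 − (-870)| / √(400 + 2500 + 3600) = |300| / (10√65) = 30/√65.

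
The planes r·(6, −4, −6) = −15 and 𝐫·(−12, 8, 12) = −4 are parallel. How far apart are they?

17√22/44

Divide the second equation by -2 to match normals: 6x − 4y − 6z = 2.
With common normal n = (6, −4, −6) (|n| = 2√22), the distance is |(-15) − 2|/|n| = 17/(2√22).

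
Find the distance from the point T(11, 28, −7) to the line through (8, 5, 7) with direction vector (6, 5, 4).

Direction vector d = (6, 5, 4).
AP = (3, 23, −14); AP·d = 77, |AP|² = 734, |d|² = 77.
distance² = |AP|² − (AP·d)²/|d|² = 734 − 5929/77 = 657, so the distance is 3√73.

3√73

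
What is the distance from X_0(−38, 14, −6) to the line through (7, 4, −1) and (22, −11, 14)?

5√38

A direction vector is d = (15, −15, 15).
AP = (−45, 10, −5), and AP × d = (75, 600, 525).
|AP × d|² = 641250 and |d|² = 675, so the distance is √(641250/675) = √950 = 5√38.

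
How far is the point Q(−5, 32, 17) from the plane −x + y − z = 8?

4√3

Normal vector n = (−1, 1, −1), and n·(−5, 32, 17) − 8 = 12.
|n| = √(1 + 1 + 1) = √3, so the distance is |12|/√3 = 4√3.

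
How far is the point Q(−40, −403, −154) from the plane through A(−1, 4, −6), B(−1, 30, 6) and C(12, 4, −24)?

AB = (0, 26, 12) and AC = (13, 0, −18), so a normal is n = AB × AC = (−468, 156, −338).
n = (−468, 156, −338); n·P − 3120 = 4784; |n| = 598; distance = 4784/598 = 8.

8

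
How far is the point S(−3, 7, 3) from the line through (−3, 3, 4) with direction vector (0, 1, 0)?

1

Direction vector d = (0, 1, 0).
AP = (0, 4, −1); AP·d = 4, |AP|² = 17, |d|² = 1.
distance² = |AP|² − (AP·d)²/|d|² = 17 − 16/1 = 1, so the distance is 1.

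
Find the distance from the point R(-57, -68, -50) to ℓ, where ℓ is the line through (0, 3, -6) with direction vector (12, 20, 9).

Direction vector d = (12, 20, 9).
AP = (-57, -71, -44), and AP × d = (241, -15, -288).
|AP × d|² = 141250 and |d|² = 625, so the distance is √(141250/625) = √226.

√226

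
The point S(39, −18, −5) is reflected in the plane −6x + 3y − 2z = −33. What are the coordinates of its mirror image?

n = (−6, 3, −2), |n|² = 49, n·S − (-33) = -245, so t = -245/49 = -5.
Foot F = S − (-5)·n = (9, −3, −15); the reflection is 2F − S = (−21, 12, −25).

(-21, 12, -25)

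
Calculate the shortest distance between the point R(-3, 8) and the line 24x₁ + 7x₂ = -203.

d = |24·(-3) + 7·8 − (-203)| / √(576 + 49) = |187|/25 = 187/25.

187/25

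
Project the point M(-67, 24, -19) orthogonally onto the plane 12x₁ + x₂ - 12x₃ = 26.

(-43, 26, -43)

n = (12, 1, -12), |n|² = 289, and n·M − 26 = -578.
t = -578/289 = -2, so the foot is M − t·n = (-67, 24, -19) − (-2)·(12, 1, -12) = (-43, 26, -43).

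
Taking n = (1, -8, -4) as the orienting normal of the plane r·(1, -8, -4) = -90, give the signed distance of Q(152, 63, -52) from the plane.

-6

n·Q − (-90) = -54.
|n| = 9, so the signed distance is -54/9 = -6.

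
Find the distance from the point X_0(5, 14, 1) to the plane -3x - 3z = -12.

√2

Normal vector n = (-3, 0, -3), and n·(5, 14, 1) - (-12) = -6.
|n| = √(9 + 0 + 9) = 3√2, so the distance is |-6|/(3√2) = √2.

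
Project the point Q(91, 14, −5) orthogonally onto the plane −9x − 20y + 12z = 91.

The perpendicular from Q has direction n = (−9, −20, 12): r = (91, 14, −5) + μ(−9, −20, 12).
Substitute into the plane: n·(Q + μn) = 91 gives -1159 + 625μ = 91, so μ = 2.
Foot = (91, 14, −5) + 2·(−9, −20, 12) = (73, −26, 19).

(73, -26, 19)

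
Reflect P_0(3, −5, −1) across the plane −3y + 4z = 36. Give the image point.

With n = (0, −3, 4), the signed offset is (n·P_0 − 36)/|n|² = -25/25 = -1.
P_0' = P_0 − 2t·n = (3, −5, −1) − (-2)·(0, −3, 4) = (3, −11, 7).

(3, -11, 7)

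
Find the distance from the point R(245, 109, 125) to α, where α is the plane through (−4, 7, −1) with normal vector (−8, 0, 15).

The plane has equation n·(r − (−4, 7, −1)) = 0, i.e. n·r = 17.
d = |(-8)·245 + 15·125 − 17| / √(64 + 0 + 225) = |-102| / 17 = 6.

6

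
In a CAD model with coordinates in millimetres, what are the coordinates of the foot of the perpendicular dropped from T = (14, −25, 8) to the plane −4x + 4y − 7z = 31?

(2, -13, -13)

The perpendicular from T has direction n = (−4, 4, −7): r = (14, −25, 8) + λ(−4, 4, −7).
Substitute into the plane: n·(T + λn) = 31 gives -212 + 81λ = 31, so λ = 3.
Foot = (14, −25, 8) + 3·(−4, 4, −7) = (2, −13, −13).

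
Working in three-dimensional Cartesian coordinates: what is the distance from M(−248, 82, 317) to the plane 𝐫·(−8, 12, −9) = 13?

Normal vector n = (−8, 12, −9), and n·(−248, 82, 317) − 13 = 102.
|n| = √(64 + 144 + 81) = 17, so the distance is |102|/17 = 6.

6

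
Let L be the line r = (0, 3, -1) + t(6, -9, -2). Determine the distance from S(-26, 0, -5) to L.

2√145

Direction vector d = (6, -9, -2).
AP = (-26, -3, -4); AP·d = -121, |AP|² = 701, |d|² = 121.
distance² = |AP|² − (AP·d)²/|d|² = 701 − 14641/121 = 580, so the distance is 2√145.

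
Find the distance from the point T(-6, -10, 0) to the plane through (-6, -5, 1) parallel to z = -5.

1

Parallel planes share the normal n = (0, 0, 1); since (-6, -5, 1) lies on the plane, its equation is z = 1.
Then n·(-6, -10, 0) - 1 = -1.
|n| = √(0 + 0 + 1) = 1, so the distance is |-1|/1 = 1.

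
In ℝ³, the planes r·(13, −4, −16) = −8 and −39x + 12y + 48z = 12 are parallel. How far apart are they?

4/21

Divide the second equation by -3 to match normals: 13x − 4y − 16z = -4.
Both planes have normal n = (13, −4, −16), |n| = 21. Any point on the first plane is at distance |(-4) − (-8)|/|n| = 4/21 from the second.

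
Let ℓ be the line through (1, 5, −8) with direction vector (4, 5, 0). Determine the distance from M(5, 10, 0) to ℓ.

Direction vector d = (4, 5, 0).
AP = (4, 5, 8), and AP × d = (−40, 32, 0).
|AP × d|² = 2624 and |d|² = 41, so the distance is √(2624/41) = √64 = 8.

8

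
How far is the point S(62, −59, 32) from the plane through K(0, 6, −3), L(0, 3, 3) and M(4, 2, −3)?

KL = (0, −3, 6) and KM = (4, −4, 0), so a normal is n = KL × KM = (24, 24, 12).
n = (24, 24, 12); n·P − 108 = 348; |n| = 36; distance = 348/36 = 29/3.

29/3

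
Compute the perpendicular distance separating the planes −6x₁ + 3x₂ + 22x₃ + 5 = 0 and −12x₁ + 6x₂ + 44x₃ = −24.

Divide the second equation by 2 to match normals: −6x₁ + 3x₂ + 22x₃ = -12.
With common normal n = (−6, 3, 22) (|n| = 23), the distance is |(-5) − (-12)|/|n| = 7/23.

7/23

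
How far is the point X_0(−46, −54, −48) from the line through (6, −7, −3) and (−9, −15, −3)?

√2314

A direction vector is d = (−15, −8, 0).
AP = (−52, −47, −45), and AP × d = (−360, 675, −289).
|AP × d|² = 668746 and |d|² = 289, so the distance is √(668746/289) = √2314.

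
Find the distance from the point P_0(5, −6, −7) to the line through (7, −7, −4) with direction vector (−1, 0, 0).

Direction vector d = (−1, 0, 0).
AP = (−2, 1, −3); AP·d = 2, |AP|² = 14, |d|² = 1.
distance² = |AP|² − (AP·d)²/|d|² = 14 − 4/1 = 10, so the distance is √10.

√10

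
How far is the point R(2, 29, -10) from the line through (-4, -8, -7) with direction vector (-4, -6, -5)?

√721

Direction vector d = (-4, -6, -5).
AP = (6, 37, -3), and AP × d = (-203, 42, 112).
|AP × d|² = 55517 and |d|² = 77, so the distance is √(55517/77) = √721.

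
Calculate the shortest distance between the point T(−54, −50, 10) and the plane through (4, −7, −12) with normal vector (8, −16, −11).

The plane has equation n·(r − (4, −7, −12)) = 0, i.e. n·r = 276.
Then n·(−54, −50, 10) − 276 = −18.
|n| = √(64 + 256 + 121) = 21, so the distance is |-18|/21 = 6/7.

6/7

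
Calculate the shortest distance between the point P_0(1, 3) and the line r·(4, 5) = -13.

32/√41

The normal to the line is n = (4, 5) with |n| = √41.
|n·P_0 − (-13)| = |19 − (-13)| = 32, so the distance is 32/√41 = 32√41/41.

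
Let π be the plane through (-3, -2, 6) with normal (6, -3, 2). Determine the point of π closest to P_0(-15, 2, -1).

n = (6, -3, 2), |n|² = 49, and n·P_0 − 0 = -98.
t = -98/49 = -2, so the foot is P_0 − t·n = (-15, 2, -1) − (-2)·(6, -3, 2) = (-3, -4, 3).

(-3, -4, 3)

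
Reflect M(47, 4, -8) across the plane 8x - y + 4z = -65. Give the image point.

n = (8, -1, 4), |n|² = 81, n·M − (-65) = 405, so t = 405/81 = 5.
Foot F = M − 5·n = (7, 9, -28); the reflection is 2F − M = (-33, 14, -48).

(-33, 14, -48)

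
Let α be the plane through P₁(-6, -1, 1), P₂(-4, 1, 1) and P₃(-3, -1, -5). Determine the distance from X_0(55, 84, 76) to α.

P₁P₂ = (2, 2, 0) and P₁P₃ = (3, 0, -6), so a normal is n = P₁P₂ × P₁P₃ = (-12, 12, -6).
Then n·(55, 84, 76) - 54 = -162.
|n| = √(144 + 144 + 36) = 18, so the distance is |-162|/18 = 9.

9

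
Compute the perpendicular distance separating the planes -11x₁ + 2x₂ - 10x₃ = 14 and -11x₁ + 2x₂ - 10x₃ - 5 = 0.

Both planes have normal n = (-11, 2, -10), |n| = 15. Any point on the first plane is at distance |5 − 14|/|n| = 9/15 = 3/5 from the second.

3/5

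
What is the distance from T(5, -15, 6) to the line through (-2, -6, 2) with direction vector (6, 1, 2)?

Direction vector d = (6, 1, 2).
AP = (7, -9, 4), and AP × d = (-22, 10, 61).
|AP × d|² = 4305 and |d|² = 41, so the distance is √(4305/41) = √105.

√105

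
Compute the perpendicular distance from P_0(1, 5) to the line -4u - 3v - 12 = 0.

d = |(-4)·1 + (-3)·5 − 12| / √(16 + 9) = |-31|/5 = 31/5.

31/5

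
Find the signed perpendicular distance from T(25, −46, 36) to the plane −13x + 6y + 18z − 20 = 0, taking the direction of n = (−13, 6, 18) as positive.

27/23

n·T − 20 = 27.
|n| = 23, so the signed distance is 27/23.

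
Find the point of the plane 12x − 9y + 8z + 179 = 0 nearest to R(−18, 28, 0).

n = (12, −9, 8), |n|² = 289, and n·R − (-179) = -289.
t = -289/289 = -1, so the foot is R − t·n = (−18, 28, 0) − (-1)·(12, −9, 8) = (−6, 19, 8).

(-6, 19, 8)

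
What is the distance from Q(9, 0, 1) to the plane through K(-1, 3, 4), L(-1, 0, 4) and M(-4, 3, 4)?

3

KL = (0, -3, 0) and KM = (-3, 0, 0), so a normal is n = KL × KM = (0, 0, -9).
Then n·(9, 0, 1) - (-36) = 27.
|n| = √(0 + 0 + 81) = 9, so the distance is |27|/9 = 3.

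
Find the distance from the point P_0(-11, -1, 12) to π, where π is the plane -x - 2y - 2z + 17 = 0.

Normal vector n = (-1, -2, -2), and n·(-11, -1, 12) - (-17) = 6.
|n| = √(1 + 4 + 4) = 3, so the distance is |6|/3 = 2.

2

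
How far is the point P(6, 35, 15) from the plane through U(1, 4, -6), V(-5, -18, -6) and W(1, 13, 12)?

UV = (-6, -22, 0) and UW = (0, 9, 18), so a normal is n = UV × UW = (-396, 108, -54).
Then n·(6, 35, 15) - 360 = 234.
|n| = √(156816 + 11664 + 2916) = 414, so the distance is |234|/414 = 13/23.

13/23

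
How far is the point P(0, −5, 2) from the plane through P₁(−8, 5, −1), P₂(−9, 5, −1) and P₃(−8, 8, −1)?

3

P₁P₂ = (−1, 0, 0) and P₁P₃ = (0, 3, 0), so a normal is n = P₁P₂ × P₁P₃ = (0, 0, −3).
Then n·(0, −5, 2) − 3 = −9.
|n| = √(0 + 0 + 9) = 3, so the distance is |-9|/3 = 3.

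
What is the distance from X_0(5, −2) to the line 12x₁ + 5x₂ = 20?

30/13

The normal to the line is n = (12, 5) with |n| = 13.
|n·X_0 − 20| = |50 − 20| = 30, so the distance is 30/13.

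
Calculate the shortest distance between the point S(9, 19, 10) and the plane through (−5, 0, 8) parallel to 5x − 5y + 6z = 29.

Parallel planes share the normal n = (5, −5, 6); since (−5, 0, 8) lies on the plane, its equation is 5x − 5y + 6z = 23.
n = (5, −5, 6); n·P − 23 = -13; |n| = √86; distance = 13/√86.

13√86/86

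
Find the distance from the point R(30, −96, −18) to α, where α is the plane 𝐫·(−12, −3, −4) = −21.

n = (−12, −3, −4); n·P − (-21) = 21; |n| = 13; distance = 21/13.

21/13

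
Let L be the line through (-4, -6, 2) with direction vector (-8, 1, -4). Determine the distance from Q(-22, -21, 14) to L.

Direction vector d = (-8, 1, -4).
AP = (-18, -15, 12), and AP × d = (48, -168, -138).
|AP × d|² = 49572 and |d|² = 81, so the distance is √(49572/81) = √612 = 6√17.

6√17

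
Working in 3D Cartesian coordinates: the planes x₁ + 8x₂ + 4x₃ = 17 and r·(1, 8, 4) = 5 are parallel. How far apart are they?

Both planes have normal n = (1, 8, 4), |n| = 9. Any point on the first plane is at distance |5 − 17|/|n| = 12/9 = 4/3 from the second.

4/3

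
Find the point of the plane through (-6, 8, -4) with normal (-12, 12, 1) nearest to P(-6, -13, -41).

(-18, -1, -40)

The perpendicular from P has direction n = (-12, 12, 1): r = (-6, -13, -41) + λ(-12, 12, 1).
Substitute into the plane: n·(P + λn) = 164 gives -125 + 289λ = 164, so λ = 1.
Foot = (-6, -13, -41) + 1·(-12, 12, 1) = (-18, -1, -40).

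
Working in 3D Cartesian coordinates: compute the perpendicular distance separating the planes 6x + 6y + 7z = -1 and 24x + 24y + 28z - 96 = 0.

25/11

Divide the second equation by 4 to match normals: 6x + 6y + 7z = 24.
Both planes have normal n = (6, 6, 7), |n| = 11. Any point on the first plane is at distance |24 − (-1)|/|n| = 25/11 from the second.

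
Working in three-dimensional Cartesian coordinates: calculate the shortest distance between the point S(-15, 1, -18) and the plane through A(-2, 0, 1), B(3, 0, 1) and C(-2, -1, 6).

AB = (5, 0, 0) and AC = (0, -1, 5), so a normal is n = AB × AC = (0, -25, -5).
Then n·(-15, 1, -18) - (-5) = 70.
|n| = √(0 + 625 + 25) = 5√26, so the distance is |70|/(5√26) = 14/√26.

7√26/13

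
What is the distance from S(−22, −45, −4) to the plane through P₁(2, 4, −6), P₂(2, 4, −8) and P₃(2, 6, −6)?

P₁P₂ = (0, 0, −2) and P₁P₃ = (0, 2, 0), so a normal is n = P₁P₂ × P₁P₃ = (4, 0, 0).
d = |4·(-22) − 8| / √(16 + 0 + 0) = |-96| / 4 = 24.

24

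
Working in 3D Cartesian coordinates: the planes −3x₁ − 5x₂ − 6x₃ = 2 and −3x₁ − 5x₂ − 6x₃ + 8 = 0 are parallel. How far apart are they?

Both planes have normal n = (−3, −5, −6), |n| = √70. Any point on the first plane is at distance |(-8) − 2|/|n| = 10/√70 = √70/7 from the second.

10/√70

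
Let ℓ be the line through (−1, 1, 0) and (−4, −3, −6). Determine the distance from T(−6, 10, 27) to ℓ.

A direction vector is d = (−3, −4, −6).
AP = (−5, 9, 27); AP·d = -183, |AP|² = 835, |d|² = 61.
distance² = |AP|² − (AP·d)²/|d|² = 835 − 33489/61 = 286, so the distance is √286.

√286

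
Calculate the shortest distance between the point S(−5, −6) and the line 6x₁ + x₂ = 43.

d = |6·(-5) + 1·(-6) − 43| / √(36 + 1) = |-79|/√37 = 79/√37.

79/√37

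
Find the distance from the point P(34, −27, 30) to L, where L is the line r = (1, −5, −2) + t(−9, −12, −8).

Direction vector d = (−9, −12, −8).
AP = (33, −22, 32), and AP × d = (560, −24, −594).
|AP × d|² = 667012 and |d|² = 289, so the distance is √(667012/289) = √2308 = 2√577.

2√577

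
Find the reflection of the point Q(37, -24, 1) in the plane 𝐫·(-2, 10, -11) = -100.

(33, -4, -21)

n = (-2, 10, -11), |n|² = 225, n·Q − (-100) = -225, so t = -225/225 = -1.
Foot F = Q − (-1)·n = (35, -14, -10); the reflection is 2F − Q = (33, -4, -21).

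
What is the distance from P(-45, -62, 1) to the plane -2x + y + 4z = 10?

22/√21

d = |(-2)·(-45) + 1·(-62) + 4·1 − 10| / √(4 + 1 + 16) = |22| / √21 = 22√21/21.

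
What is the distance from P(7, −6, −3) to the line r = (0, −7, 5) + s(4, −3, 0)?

Direction vector d = (4, −3, 0).
AP = (7, 1, −8); AP·d = 25, |AP|² = 114, |d|² = 25.
distance² = |AP|² − (AP·d)²/|d|² = 114 − 625/25 = 89, so the distance is √89.

√89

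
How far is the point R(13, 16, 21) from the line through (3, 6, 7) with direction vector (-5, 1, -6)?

Direction vector d = (-5, 1, -6).
AP = (10, 10, 14), and AP × d = (-74, -10, 60).
|AP × d|² = 9176 and |d|² = 62, so the distance is √(9176/62) = √148 = 2√37.

2√37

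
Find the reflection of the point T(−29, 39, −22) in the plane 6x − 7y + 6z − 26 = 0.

(31, -31, 38)

n = (6, −7, 6), |n|² = 121, n·T − 26 = -605, so t = -605/121 = -5.
Foot F = T − (-5)·n = (1, 4, 8); the reflection is 2F − T = (31, −31, 38).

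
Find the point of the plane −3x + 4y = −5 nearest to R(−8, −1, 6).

The perpendicular from R has direction n = (−3, 4, 0): r = (−8, −1, 6) + μ(−3, 4, 0).
Substitute into the plane: n·(R + μn) = -5 gives 20 + 25μ = -5, so μ = -1.
Foot = (−8, −1, 6) + (-1)·(−3, 4, 0) = (−5, −5, 6).

(-5, -5, 6)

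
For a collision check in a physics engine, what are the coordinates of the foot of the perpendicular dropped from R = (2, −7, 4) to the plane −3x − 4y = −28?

(8, 1, 4)

The perpendicular from R has direction n = (−3, −4, 0): r = (2, −7, 4) + μ(−3, −4, 0).
Substitute into the plane: n·(R + μn) = -28 gives 22 + 25μ = -28, so μ = -2.
Foot = (2, −7, 4) + (-2)·(−3, −4, 0) = (8, 1, 4).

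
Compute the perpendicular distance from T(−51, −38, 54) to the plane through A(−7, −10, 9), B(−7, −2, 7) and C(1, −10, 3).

10√26/13

AB = (0, 8, −2) and AC = (8, 0, −6), so a normal is n = AB × AC = (−48, −16, −64).
Then n·(−51, −38, 54) − (−80) = −320.
|n| = √(2304 + 256 + 4096) = 16√26, so the distance is |-320|/(16√26) = 20/√26.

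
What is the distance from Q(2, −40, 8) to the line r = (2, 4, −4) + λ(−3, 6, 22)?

Direction vector d = (−3, 6, 22).
AP = (0, −44, 12); AP·d = 0, |AP|² = 2080, |d|² = 529.
distance² = |AP|² − (AP·d)²/|d|² = 2080 − 0/529 = 2080, so the distance is 4√130.

4√130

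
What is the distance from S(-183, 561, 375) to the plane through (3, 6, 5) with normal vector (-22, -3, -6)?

The plane has equation n·(r − (3, 6, 5)) = 0, i.e. n·r = -114.
d = |(-22)·(-183) + (-3)·561 + (-6)·375 − (-114)| / √(484 + 9 + 36) = |207| / 23 = 9.

9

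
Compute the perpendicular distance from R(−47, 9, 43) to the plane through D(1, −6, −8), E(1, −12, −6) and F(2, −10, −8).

24/√26

DE = (0, −6, 2) and DF = (1, −4, 0), so a normal is n = DE × DF = (8, 2, 6).
Then n·(−47, 9, 43) − (−52) = −48.
|n| = √(64 + 4 + 36) = 2√26, so the distance is |-48|/(2√26) = 12√26/13.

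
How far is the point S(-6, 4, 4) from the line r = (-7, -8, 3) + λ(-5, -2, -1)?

2√29

Direction vector d = (-5, -2, -1).
AP = (1, 12, 1); AP·d = -30, |AP|² = 146, |d|² = 30.
distance² = |AP|² − (AP·d)²/|d|² = 146 − 900/30 = 116, so the distance is 2√29.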